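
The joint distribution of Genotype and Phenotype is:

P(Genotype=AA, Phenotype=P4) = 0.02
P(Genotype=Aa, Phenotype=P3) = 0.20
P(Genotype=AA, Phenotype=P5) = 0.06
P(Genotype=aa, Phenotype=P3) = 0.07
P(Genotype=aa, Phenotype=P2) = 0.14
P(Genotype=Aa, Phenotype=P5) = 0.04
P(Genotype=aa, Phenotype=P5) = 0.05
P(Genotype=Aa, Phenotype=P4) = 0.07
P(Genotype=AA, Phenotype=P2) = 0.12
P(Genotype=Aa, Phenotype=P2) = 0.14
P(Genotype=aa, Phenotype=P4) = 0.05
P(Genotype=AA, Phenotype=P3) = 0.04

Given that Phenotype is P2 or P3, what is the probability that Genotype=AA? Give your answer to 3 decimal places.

0.225

P(Phenotype=P2) = 0.12 + 0.14 + 0.14 = 0.40.
P(Phenotype=P3) = 0.04 + 0.20 + 0.07 = 0.31.
P(Phenotype ∈ {P2, P3}) = 0.40 + 0.31 = 0.71; P(Genotype=AA, Phenotype ∈ {P2, P3}) = 0.12 + 0.04 = 0.16.
P(Genotype=AA | Phenotype ∈ {P2, P3}) = 0.16/0.71 = 0.225.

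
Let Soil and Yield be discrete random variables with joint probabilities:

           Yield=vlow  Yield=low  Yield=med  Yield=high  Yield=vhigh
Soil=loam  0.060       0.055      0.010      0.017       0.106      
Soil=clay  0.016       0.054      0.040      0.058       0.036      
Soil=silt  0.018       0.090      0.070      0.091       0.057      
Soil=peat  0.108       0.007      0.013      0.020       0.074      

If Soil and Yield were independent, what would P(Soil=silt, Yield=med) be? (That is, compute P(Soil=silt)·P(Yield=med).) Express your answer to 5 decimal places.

0.04336

P(Soil=silt) = 0.018 + 0.090 + 0.070 + 0.091 + 0.057 = 0.326.
P(Yield=med) = 0.010 + 0.040 + 0.070 + 0.013 = 0.133.
Product: 0.326 × 0.133 = 0.04336.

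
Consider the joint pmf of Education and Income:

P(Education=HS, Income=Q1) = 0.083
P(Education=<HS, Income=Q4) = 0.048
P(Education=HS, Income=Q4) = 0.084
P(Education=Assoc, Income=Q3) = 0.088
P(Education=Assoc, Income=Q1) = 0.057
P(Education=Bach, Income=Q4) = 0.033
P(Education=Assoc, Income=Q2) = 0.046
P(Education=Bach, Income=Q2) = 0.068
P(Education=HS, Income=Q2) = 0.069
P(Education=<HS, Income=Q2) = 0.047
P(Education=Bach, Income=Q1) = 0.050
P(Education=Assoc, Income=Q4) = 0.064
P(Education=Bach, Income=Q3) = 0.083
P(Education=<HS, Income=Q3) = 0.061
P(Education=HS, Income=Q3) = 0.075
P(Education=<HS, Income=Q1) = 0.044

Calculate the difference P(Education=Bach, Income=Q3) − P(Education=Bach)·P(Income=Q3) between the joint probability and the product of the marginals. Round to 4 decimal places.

P(Education=Bach) = 0.050 + 0.068 + 0.083 + 0.033 = 0.234.
P(Income=Q3) = 0.061 + 0.075 + 0.088 + 0.083 = 0.307.
P(Education=Bach, Income=Q3) − P(Education=Bach)P(Income=Q3) = 0.083 − 0.234×0.307 = 0.0112.

0.0112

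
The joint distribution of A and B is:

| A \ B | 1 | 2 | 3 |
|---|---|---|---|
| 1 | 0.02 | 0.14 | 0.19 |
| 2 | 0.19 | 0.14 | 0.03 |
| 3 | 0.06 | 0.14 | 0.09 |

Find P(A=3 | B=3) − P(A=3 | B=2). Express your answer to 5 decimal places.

-0.04301

P(B=3) = 0.19 + 0.03 + 0.09 = 0.31; P(A=3 | B=3) = 0.09/0.31 = 0.290323.
P(B=2) = 0.14 + 0.14 + 0.14 = 0.42; P(A=3 | B=2) = 0.14/0.42 = 0.333333.
Difference = -0.04301.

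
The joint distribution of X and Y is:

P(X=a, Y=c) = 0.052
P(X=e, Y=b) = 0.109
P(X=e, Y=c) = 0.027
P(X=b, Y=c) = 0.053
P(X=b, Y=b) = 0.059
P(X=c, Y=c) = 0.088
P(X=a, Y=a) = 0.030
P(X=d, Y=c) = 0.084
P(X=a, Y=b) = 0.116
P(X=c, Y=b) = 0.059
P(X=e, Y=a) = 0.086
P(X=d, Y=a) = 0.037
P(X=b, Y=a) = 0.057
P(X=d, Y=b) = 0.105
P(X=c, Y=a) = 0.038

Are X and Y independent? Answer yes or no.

P(X=e) = 0.222 and P(Y=c) = 0.304, so their product is 0.06749, but P(X=e, Y=c) = 0.027. Since these differ, X and Y are not independent.

no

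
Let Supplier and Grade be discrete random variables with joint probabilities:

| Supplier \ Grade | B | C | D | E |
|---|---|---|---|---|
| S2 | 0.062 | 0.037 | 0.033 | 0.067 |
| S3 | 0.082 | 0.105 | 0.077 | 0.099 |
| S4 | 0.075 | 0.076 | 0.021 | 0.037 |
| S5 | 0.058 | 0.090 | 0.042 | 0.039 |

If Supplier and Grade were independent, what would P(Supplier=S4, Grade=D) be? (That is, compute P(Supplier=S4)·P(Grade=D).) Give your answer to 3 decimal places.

P(Supplier=S4) = 0.075 + 0.076 + 0.021 + 0.037 = 0.209.
P(Grade=D) = 0.033 + 0.077 + 0.021 + 0.042 = 0.173.
Product: 0.209 × 0.173 = 0.036.

0.036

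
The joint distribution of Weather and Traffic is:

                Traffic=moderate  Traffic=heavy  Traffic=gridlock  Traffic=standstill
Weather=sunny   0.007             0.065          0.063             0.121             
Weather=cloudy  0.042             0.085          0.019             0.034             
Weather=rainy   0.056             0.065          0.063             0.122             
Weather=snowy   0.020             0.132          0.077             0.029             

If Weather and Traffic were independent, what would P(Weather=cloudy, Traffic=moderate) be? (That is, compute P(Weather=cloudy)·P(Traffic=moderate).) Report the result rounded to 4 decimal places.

P(Weather=cloudy) = 0.042 + 0.085 + 0.019 + 0.034 = 0.180.
P(Traffic=moderate) = 0.007 + 0.042 + 0.056 + 0.020 = 0.125.
Product: 0.180 × 0.125 = 0.0225.

0.0225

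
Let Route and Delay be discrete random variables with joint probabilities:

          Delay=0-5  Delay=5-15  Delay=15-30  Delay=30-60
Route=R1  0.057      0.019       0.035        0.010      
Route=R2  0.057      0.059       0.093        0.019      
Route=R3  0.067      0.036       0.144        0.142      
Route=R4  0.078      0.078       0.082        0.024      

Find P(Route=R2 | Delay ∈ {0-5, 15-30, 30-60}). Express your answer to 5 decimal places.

P(Delay=0-5) = 0.057 + 0.057 + 0.067 + 0.078 = 0.259.
P(Delay=15-30) = 0.035 + 0.093 + 0.144 + 0.082 = 0.354.
P(Delay=30-60) = 0.010 + 0.019 + 0.142 + 0.024 = 0.195.
P(Delay ∈ {0-5, 15-30, 30-60}) = 0.259 + 0.354 + 0.195 = 0.808; P(Route=R2, Delay ∈ {0-5, 15-30, 30-60}) = 0.057 + 0.093 + 0.019 = 0.169.
P(Route=R2 | Delay ∈ {0-5, 15-30, 30-60}) = 0.169/0.808 = 0.20916.

0.20916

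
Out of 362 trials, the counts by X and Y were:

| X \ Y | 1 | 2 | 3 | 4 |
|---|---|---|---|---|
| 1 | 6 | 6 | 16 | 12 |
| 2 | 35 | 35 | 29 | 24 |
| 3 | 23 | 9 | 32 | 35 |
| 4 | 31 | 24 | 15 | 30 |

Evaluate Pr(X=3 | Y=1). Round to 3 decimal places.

0.242

Total with Y=1: 6 + 35 + 23 + 31 = 95.
P(X=3 | Y=1) = 23/95 = 0.242.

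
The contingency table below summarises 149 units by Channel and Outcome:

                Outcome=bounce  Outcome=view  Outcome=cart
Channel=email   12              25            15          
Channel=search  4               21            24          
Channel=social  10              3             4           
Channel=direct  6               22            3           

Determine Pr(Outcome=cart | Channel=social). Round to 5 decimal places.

0.23529

Total with Channel=social: 10 + 3 + 4 = 17.
P(Outcome=cart | Channel=social) = 4/17 = 0.23529.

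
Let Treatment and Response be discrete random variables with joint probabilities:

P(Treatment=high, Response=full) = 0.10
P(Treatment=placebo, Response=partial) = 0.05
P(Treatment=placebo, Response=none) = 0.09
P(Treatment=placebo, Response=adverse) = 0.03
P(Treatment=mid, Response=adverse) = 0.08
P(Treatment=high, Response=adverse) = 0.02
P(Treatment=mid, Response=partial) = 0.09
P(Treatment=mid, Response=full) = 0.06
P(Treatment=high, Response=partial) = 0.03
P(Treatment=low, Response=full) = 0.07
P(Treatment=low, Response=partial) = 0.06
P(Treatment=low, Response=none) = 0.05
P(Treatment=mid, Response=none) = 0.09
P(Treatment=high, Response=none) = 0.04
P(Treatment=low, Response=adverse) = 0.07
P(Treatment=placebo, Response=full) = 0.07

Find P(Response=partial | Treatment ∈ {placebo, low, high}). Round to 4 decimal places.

0.2059

P(Treatment=placebo) = 0.09 + 0.05 + 0.07 + 0.03 = 0.24.
P(Treatment=low) = 0.05 + 0.06 + 0.07 + 0.07 = 0.25.
P(Treatment=high) = 0.04 + 0.03 + 0.10 + 0.02 = 0.19.
P(Treatment ∈ {placebo, low, high}) = 0.24 + 0.25 + 0.19 = 0.68; P(Response=partial, Treatment ∈ {placebo, low, high}) = 0.05 + 0.06 + 0.03 = 0.14.
P(Response=partial | Treatment ∈ {placebo, low, high}) = 0.14/0.68 = 0.2059.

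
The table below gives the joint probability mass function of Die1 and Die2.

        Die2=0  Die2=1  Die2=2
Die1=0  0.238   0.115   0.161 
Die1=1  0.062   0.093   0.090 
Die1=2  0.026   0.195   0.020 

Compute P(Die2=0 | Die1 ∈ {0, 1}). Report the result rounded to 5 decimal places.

P(Die1=0) = 0.238 + 0.115 + 0.161 = 0.514.
P(Die1=1) = 0.062 + 0.093 + 0.090 = 0.245.
P(Die1 ∈ {0, 1}) = 0.514 + 0.245 = 0.759; P(Die2=0, Die1 ∈ {0, 1}) = 0.238 + 0.062 = 0.300.
P(Die2=0 | Die1 ∈ {0, 1}) = 0.300/0.759 = 0.39526.

0.39526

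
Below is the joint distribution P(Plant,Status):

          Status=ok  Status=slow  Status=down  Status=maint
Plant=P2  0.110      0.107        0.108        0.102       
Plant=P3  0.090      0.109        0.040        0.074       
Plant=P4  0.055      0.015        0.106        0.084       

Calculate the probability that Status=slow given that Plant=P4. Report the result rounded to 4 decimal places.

0.0577

P(Plant=P4) = 0.055 + 0.015 + 0.106 + 0.084 = 0.260.
P(Status=slow | Plant=P4) = 0.015/0.260 = 0.0577.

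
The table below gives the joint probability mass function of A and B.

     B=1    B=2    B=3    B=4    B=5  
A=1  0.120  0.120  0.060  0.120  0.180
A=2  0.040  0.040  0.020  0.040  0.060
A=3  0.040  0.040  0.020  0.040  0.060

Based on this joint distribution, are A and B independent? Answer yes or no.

Every cell satisfies P(A,B) = P(A)·P(B). For instance P(A=2) = 0.200, P(B=1) = 0.200, and 0.200×0.200 = 0.040 matches the joint entry. So A and B are independent.

yes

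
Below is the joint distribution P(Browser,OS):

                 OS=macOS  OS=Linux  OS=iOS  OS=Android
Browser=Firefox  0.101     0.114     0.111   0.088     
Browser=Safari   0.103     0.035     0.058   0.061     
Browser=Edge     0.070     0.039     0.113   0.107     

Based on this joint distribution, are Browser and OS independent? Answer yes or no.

P(Browser=Firefox) = 0.414 and P(OS=Linux) = 0.188, so their product is 0.07783, but P(Browser=Firefox, OS=Linux) = 0.114. Since these differ, Browser and OS are not independent.

no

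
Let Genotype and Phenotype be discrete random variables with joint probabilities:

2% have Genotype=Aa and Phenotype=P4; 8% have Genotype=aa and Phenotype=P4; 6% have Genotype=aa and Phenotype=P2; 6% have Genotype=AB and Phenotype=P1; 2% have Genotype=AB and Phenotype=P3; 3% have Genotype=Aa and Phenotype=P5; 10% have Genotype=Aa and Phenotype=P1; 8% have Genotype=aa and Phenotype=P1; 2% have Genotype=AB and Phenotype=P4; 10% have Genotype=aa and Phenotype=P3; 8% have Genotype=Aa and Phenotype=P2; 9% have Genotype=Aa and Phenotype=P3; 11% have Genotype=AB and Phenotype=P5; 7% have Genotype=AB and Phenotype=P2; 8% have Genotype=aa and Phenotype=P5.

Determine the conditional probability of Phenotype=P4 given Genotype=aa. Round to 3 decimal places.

0.200

P(Genotype=aa) = 0.08 + 0.06 + 0.10 + 0.08 + 0.08 = 0.40.
P(Phenotype=P4 | Genotype=aa) = 0.08/0.40 = 0.200.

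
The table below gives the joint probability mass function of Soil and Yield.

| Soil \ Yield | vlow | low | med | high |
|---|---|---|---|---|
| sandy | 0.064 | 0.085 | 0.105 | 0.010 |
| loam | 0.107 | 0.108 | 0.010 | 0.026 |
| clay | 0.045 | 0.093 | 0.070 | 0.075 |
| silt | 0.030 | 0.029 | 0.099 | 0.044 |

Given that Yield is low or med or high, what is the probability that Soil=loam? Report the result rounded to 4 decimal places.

P(Yield=low) = 0.085 + 0.108 + 0.093 + 0.029 = 0.315.
P(Yield=med) = 0.105 + 0.010 + 0.070 + 0.099 = 0.284.
P(Yield=high) = 0.010 + 0.026 + 0.075 + 0.044 = 0.155.
P(Yield ∈ {low, med, high}) = 0.315 + 0.284 + 0.155 = 0.754; P(Soil=loam, Yield ∈ {low, med, high}) = 0.108 + 0.010 + 0.026 = 0.144.
P(Soil=loam | Yield ∈ {low, med, high}) = 0.144/0.754 = 0.1910.

0.1910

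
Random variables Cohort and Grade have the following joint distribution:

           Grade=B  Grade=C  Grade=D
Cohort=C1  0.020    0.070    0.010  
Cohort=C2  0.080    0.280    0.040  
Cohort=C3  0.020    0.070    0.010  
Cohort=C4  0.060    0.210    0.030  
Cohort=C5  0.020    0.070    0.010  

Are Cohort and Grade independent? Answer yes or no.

Every cell satisfies P(Cohort,Grade) = P(Cohort)·P(Grade). For instance P(Cohort=C5) = 0.100, P(Grade=B) = 0.200, and 0.100×0.200 = 0.020 matches the joint entry. So Cohort and Grade are independent.

yes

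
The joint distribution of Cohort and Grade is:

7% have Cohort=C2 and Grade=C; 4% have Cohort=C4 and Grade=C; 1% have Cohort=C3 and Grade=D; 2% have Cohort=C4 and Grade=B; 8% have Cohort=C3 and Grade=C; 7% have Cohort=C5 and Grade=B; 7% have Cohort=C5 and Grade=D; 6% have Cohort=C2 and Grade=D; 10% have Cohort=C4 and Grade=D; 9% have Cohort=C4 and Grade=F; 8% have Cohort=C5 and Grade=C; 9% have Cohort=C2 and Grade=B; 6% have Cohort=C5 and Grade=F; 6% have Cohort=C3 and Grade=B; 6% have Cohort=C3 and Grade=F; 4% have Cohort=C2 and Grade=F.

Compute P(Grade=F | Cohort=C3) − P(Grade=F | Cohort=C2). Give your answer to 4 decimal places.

0.1319

P(Cohort=C3) = 0.06 + 0.08 + 0.01 + 0.06 = 0.21; P(Grade=F | Cohort=C3) = 0.06/0.21 = 0.28571.
P(Cohort=C2) = 0.09 + 0.07 + 0.06 + 0.04 = 0.26; P(Grade=F | Cohort=C2) = 0.04/0.26 = 0.15385.
Difference = 0.1319.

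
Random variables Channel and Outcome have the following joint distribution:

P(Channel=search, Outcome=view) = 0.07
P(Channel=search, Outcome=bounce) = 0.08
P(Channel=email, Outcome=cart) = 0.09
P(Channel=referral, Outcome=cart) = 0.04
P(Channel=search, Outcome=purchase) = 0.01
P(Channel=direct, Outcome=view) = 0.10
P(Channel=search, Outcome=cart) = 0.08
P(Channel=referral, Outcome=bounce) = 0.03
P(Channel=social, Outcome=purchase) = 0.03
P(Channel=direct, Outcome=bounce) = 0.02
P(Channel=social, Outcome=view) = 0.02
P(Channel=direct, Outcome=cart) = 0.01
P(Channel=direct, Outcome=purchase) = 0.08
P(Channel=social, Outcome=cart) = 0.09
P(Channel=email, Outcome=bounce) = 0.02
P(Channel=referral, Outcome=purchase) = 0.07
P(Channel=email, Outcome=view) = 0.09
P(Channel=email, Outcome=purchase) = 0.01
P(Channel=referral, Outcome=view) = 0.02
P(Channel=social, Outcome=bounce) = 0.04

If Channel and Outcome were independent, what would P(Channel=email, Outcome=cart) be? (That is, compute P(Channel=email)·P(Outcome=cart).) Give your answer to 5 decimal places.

0.06510

P(Channel=email) = 0.02 + 0.09 + 0.09 + 0.01 = 0.21.
P(Outcome=cart) = 0.09 + 0.08 + 0.09 + 0.01 + 0.04 = 0.31.
Product: 0.21 × 0.31 = 0.06510.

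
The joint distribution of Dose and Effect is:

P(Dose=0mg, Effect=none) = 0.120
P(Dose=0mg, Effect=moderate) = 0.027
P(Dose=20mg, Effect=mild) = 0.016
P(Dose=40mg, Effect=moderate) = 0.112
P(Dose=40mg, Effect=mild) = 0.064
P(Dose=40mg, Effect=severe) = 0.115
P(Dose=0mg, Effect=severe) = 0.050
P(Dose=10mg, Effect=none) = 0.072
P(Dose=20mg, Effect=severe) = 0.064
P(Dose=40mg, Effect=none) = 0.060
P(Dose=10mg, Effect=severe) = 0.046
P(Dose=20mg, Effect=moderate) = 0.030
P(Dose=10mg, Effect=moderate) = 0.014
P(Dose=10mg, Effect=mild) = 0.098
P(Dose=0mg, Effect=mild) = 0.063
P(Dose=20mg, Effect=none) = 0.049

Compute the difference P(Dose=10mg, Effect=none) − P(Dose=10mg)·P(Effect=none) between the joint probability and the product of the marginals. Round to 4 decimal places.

P(Dose=10mg) = 0.072 + 0.098 + 0.014 + 0.046 = 0.230.
P(Effect=none) = 0.120 + 0.072 + 0.049 + 0.060 = 0.301.
P(Dose=10mg, Effect=none) − P(Dose=10mg)P(Effect=none) = 0.072 − 0.230×0.301 = 0.0028.

0.0028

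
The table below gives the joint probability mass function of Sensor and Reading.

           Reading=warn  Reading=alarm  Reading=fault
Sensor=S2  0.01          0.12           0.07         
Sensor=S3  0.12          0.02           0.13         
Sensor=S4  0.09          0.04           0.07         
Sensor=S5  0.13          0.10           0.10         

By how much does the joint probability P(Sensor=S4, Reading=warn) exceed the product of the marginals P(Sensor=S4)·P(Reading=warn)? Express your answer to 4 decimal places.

P(Sensor=S4) = 0.09 + 0.04 + 0.07 = 0.20.
P(Reading=warn) = 0.01 + 0.12 + 0.09 + 0.13 = 0.35.
P(Sensor=S4, Reading=warn) − P(Sensor=S4)P(Reading=warn) = 0.09 − 0.20×0.35 = 0.0200.

0.0200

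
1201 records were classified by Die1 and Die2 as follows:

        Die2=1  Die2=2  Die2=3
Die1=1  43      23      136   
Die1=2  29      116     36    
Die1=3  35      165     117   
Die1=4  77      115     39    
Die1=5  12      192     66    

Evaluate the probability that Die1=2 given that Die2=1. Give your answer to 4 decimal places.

0.1480

Total with Die2=1: 43 + 29 + 35 + 77 + 12 = 196.
P(Die1=2 | Die2=1) = 29/196 = 0.1480.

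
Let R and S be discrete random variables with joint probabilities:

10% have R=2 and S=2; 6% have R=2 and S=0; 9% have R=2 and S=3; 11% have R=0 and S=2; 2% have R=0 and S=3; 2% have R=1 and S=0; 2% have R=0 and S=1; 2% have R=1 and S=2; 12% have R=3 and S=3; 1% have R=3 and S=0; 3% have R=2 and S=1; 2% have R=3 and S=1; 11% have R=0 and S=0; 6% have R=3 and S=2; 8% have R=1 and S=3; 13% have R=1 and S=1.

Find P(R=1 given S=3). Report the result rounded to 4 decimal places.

P(S=3) = 0.02 + 0.08 + 0.09 + 0.12 = 0.31.
P(R=1 | S=3) = 0.08/0.31 = 0.2581.

0.2581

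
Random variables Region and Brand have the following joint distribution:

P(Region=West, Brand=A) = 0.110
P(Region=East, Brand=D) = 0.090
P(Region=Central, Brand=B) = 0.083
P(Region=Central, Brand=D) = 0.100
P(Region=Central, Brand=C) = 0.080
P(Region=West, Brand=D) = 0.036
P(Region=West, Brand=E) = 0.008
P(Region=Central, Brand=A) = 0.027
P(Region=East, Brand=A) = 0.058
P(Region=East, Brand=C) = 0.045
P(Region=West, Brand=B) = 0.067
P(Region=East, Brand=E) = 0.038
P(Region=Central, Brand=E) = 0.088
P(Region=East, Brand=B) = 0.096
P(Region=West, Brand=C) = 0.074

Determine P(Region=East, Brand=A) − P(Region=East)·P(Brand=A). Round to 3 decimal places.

P(Region=East) = 0.058 + 0.096 + 0.045 + 0.090 + 0.038 = 0.327.
P(Brand=A) = 0.058 + 0.110 + 0.027 = 0.195.
P(Region=East, Brand=A) − P(Region=East)P(Brand=A) = 0.058 − 0.327×0.195 = -0.006.

-0.006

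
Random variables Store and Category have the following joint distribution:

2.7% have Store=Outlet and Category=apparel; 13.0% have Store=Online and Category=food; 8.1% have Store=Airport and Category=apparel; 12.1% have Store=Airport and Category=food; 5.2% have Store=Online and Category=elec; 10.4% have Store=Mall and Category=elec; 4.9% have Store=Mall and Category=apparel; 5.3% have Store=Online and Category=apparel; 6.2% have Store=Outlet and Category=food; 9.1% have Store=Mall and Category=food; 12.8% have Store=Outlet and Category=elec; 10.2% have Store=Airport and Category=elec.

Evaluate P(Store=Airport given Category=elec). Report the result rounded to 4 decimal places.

P(Category=elec) = 0.104 + 0.102 + 0.128 + 0.052 = 0.386.
P(Store=Airport | Category=elec) = 0.102/0.386 = 0.2642.

0.2642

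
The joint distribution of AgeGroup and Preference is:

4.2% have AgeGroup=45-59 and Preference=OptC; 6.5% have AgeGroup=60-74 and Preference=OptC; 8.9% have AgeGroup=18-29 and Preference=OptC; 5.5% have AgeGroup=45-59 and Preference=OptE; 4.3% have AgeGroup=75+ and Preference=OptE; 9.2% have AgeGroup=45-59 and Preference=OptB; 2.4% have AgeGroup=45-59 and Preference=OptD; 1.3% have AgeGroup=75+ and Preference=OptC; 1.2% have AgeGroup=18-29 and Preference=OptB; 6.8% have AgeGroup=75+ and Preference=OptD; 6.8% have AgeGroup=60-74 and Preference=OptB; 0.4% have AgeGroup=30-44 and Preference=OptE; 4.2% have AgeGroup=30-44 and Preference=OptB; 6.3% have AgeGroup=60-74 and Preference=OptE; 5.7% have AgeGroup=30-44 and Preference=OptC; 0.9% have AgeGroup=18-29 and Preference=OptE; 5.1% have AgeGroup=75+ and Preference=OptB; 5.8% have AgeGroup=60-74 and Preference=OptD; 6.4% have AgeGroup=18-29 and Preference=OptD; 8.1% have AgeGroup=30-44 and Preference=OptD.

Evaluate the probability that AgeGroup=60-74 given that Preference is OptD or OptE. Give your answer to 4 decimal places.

0.2580

P(Preference=OptD) = 0.064 + 0.081 + 0.024 + 0.058 + 0.068 = 0.295.
P(Preference=OptE) = 0.009 + 0.004 + 0.055 + 0.063 + 0.043 = 0.174.
P(Preference ∈ {OptD, OptE}) = 0.295 + 0.174 = 0.469; P(AgeGroup=60-74, Preference ∈ {OptD, OptE}) = 0.058 + 0.063 = 0.121.
P(AgeGroup=60-74 | Preference ∈ {OptD, OptE}) = 0.121/0.469 = 0.2580.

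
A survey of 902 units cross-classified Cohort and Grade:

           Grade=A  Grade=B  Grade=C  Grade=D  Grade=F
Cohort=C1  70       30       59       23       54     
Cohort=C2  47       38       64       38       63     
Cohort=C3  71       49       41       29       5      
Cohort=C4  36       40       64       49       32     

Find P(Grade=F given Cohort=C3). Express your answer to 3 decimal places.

0.026

Total with Cohort=C3: 71 + 49 + 41 + 29 + 5 = 195.
P(Grade=F | Cohort=C3) = 5/195 = 0.026.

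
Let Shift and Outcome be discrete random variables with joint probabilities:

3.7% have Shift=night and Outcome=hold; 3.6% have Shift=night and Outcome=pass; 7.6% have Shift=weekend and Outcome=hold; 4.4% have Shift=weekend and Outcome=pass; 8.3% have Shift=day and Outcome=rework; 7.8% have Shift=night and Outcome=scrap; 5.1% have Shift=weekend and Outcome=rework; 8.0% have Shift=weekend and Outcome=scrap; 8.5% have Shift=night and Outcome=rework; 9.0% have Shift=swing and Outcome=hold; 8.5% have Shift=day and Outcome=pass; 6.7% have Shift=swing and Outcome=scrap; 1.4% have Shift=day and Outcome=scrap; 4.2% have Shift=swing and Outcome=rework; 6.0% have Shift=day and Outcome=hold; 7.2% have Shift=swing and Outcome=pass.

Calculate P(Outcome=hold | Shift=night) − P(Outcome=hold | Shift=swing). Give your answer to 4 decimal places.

P(Shift=night) = 0.036 + 0.085 + 0.078 + 0.037 = 0.236; P(Outcome=hold | Shift=night) = 0.037/0.236 = 0.15678.
P(Shift=swing) = 0.072 + 0.042 + 0.067 + 0.090 = 0.271; P(Outcome=hold | Shift=swing) = 0.090/0.271 = 0.33210.
Difference = -0.1753.

-0.1753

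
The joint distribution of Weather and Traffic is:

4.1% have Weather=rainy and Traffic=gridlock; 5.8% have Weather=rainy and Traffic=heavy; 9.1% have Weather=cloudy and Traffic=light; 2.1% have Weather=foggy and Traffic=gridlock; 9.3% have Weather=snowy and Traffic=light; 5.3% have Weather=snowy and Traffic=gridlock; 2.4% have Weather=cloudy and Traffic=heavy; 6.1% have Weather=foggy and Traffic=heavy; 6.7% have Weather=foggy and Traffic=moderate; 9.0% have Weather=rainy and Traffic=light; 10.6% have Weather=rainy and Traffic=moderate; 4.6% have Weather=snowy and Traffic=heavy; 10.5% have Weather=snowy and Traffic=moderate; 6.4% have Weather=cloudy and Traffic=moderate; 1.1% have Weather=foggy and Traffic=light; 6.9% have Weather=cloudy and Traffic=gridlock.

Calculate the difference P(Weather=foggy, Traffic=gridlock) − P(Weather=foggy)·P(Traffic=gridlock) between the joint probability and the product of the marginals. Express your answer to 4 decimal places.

P(Weather=foggy) = 0.011 + 0.067 + 0.061 + 0.021 = 0.160.
P(Traffic=gridlock) = 0.069 + 0.041 + 0.053 + 0.021 = 0.184.
P(Weather=foggy, Traffic=gridlock) − P(Weather=foggy)P(Traffic=gridlock) = 0.021 − 0.160×0.184 = -0.0084.

-0.0084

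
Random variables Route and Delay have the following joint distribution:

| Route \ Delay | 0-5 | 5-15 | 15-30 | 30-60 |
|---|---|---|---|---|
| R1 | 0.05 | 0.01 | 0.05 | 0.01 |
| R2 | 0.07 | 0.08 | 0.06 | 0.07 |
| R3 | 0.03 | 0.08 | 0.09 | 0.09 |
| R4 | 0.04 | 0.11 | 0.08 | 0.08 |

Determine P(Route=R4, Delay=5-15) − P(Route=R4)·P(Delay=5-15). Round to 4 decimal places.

P(Route=R4) = 0.04 + 0.11 + 0.08 + 0.08 = 0.31.
P(Delay=5-15) = 0.01 + 0.08 + 0.08 + 0.11 = 0.28.
P(Route=R4, Delay=5-15) − P(Route=R4)P(Delay=5-15) = 0.11 − 0.31×0.28 = 0.0232.

0.0232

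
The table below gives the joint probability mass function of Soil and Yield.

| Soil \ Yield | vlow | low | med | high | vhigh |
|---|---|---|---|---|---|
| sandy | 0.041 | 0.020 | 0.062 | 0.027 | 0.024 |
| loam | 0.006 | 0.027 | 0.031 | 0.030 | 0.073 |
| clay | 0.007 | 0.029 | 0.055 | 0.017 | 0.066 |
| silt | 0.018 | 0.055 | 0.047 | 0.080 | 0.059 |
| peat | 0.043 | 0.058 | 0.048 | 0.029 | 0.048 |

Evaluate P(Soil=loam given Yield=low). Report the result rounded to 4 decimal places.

0.1429

P(Yield=low) = 0.020 + 0.027 + 0.029 + 0.055 + 0.058 = 0.189.
P(Soil=loam | Yield=low) = 0.027/0.189 = 0.1429.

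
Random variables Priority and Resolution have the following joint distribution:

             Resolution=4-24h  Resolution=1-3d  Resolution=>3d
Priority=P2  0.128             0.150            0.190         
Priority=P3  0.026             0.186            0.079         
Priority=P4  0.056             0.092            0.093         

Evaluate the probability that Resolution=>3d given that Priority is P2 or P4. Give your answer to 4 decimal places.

0.3992

P(Priority=P2) = 0.128 + 0.150 + 0.190 = 0.468.
P(Priority=P4) = 0.056 + 0.092 + 0.093 = 0.241.
P(Priority ∈ {P2, P4}) = 0.468 + 0.241 = 0.709; P(Resolution=>3d, Priority ∈ {P2, P4}) = 0.190 + 0.093 = 0.283.
P(Resolution=>3d | Priority ∈ {P2, P4}) = 0.283/0.709 = 0.3992.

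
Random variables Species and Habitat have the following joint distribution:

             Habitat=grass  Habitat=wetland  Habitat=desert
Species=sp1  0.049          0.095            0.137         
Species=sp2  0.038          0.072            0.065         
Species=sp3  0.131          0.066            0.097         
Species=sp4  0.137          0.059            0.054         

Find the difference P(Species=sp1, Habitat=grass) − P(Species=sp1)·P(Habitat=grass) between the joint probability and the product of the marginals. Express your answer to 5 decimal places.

P(Species=sp1) = 0.049 + 0.095 + 0.137 = 0.281.
P(Habitat=grass) = 0.049 + 0.038 + 0.131 + 0.137 = 0.355.
P(Species=sp1, Habitat=grass) − P(Species=sp1)P(Habitat=grass) = 0.049 − 0.281×0.355 = -0.05076.

-0.05076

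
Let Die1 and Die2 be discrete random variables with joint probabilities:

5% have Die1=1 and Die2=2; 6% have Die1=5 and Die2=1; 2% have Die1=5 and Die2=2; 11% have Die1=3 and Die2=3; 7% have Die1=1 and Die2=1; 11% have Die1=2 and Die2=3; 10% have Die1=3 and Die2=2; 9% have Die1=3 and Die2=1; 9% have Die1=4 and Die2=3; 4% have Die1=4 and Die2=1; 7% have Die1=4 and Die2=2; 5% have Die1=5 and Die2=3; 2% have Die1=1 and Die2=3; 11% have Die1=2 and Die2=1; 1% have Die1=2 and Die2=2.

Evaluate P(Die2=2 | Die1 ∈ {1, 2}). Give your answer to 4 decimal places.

P(Die1=1) = 0.07 + 0.05 + 0.02 = 0.14.
P(Die1=2) = 0.11 + 0.01 + 0.11 = 0.23.
P(Die1 ∈ {1, 2}) = 0.14 + 0.23 = 0.37; P(Die2=2, Die1 ∈ {1, 2}) = 0.05 + 0.01 = 0.06.
P(Die2=2 | Die1 ∈ {1, 2}) = 0.06/0.37 = 0.1622.

0.1622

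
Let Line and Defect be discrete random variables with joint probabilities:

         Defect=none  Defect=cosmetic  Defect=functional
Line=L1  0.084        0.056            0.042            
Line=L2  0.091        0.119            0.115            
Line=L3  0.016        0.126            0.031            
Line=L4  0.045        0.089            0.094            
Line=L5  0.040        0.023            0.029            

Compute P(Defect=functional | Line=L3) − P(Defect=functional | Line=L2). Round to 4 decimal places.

P(Line=L3) = 0.016 + 0.126 + 0.031 = 0.173; P(Defect=functional | Line=L3) = 0.031/0.173 = 0.17919.
P(Line=L2) = 0.091 + 0.119 + 0.115 = 0.325; P(Defect=functional | Line=L2) = 0.115/0.325 = 0.35385.
Difference = -0.1747.

-0.1747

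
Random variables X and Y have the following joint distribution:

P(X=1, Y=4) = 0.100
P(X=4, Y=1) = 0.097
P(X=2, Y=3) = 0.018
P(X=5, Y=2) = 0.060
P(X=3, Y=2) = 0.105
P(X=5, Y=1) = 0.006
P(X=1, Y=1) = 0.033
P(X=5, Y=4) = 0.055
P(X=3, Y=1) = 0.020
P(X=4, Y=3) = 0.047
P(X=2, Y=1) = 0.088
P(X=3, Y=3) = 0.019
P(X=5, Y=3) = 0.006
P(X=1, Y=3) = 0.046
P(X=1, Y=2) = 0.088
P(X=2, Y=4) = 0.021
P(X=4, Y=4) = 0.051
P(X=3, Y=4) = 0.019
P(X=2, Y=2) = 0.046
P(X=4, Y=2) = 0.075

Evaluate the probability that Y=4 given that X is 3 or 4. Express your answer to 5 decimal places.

P(X=3) = 0.020 + 0.105 + 0.019 + 0.019 = 0.163.
P(X=4) = 0.097 + 0.075 + 0.047 + 0.051 = 0.270.
P(X ∈ {3, 4}) = 0.163 + 0.270 = 0.433; P(Y=4, X ∈ {3, 4}) = 0.019 + 0.051 = 0.070.
P(Y=4 | X ∈ {3, 4}) = 0.070/0.433 = 0.16166.

0.16166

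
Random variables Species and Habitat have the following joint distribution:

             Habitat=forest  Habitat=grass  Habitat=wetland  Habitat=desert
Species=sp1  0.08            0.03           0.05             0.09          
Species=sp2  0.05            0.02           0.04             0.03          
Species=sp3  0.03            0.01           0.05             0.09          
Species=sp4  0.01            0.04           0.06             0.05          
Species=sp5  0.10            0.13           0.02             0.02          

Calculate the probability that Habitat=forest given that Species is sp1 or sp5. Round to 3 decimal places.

0.346

P(Species=sp1) = 0.08 + 0.03 + 0.05 + 0.09 = 0.25.
P(Species=sp5) = 0.10 + 0.13 + 0.02 + 0.02 = 0.27.
P(Species ∈ {sp1, sp5}) = 0.25 + 0.27 = 0.52; P(Habitat=forest, Species ∈ {sp1, sp5}) = 0.08 + 0.10 = 0.18.
P(Habitat=forest | Species ∈ {sp1, sp5}) = 0.18/0.52 = 0.346.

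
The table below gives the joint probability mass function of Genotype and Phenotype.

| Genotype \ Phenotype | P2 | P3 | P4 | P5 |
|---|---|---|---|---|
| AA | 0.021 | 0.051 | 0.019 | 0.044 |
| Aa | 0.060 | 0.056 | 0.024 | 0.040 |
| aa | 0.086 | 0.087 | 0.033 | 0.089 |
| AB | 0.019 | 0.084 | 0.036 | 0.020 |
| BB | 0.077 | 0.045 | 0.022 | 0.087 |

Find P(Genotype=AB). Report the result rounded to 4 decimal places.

0.1590

P(Genotype=AB) = 0.019 + 0.084 + 0.036 + 0.020 = 0.159.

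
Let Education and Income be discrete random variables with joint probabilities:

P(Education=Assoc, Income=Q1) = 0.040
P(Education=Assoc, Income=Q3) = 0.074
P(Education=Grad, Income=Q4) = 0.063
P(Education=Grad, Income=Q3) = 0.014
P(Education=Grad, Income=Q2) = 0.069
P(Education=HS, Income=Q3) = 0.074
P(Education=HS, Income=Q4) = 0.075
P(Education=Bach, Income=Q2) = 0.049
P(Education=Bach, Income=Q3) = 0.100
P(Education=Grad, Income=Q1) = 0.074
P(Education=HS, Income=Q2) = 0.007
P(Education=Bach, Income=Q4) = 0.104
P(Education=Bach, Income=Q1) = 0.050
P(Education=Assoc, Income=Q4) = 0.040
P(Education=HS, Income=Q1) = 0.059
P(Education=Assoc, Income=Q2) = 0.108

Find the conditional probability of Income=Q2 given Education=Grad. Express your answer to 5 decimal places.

0.31364

P(Education=Grad) = 0.074 + 0.069 + 0.014 + 0.063 = 0.220.
P(Income=Q2 | Education=Grad) = 0.069/0.220 = 0.31364.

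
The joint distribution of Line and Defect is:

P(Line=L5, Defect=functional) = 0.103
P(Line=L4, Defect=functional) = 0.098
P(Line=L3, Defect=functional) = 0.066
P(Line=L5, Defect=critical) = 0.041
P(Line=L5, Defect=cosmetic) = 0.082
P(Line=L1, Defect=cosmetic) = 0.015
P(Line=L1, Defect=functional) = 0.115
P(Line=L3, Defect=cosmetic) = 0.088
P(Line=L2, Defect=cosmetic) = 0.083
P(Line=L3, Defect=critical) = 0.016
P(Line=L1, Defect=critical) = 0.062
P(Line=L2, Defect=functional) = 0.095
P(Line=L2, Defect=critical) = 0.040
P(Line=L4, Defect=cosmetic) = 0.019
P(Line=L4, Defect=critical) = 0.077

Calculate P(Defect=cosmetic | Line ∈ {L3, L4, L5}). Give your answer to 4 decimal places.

P(Line=L3) = 0.088 + 0.066 + 0.016 = 0.170.
P(Line=L4) = 0.019 + 0.098 + 0.077 = 0.194.
P(Line=L5) = 0.082 + 0.103 + 0.041 = 0.226.
P(Line ∈ {L3, L4, L5}) = 0.170 + 0.194 + 0.226 = 0.590; P(Defect=cosmetic, Line ∈ {L3, L4, L5}) = 0.088 + 0.019 + 0.082 = 0.189.
P(Defect=cosmetic | Line ∈ {L3, L4, L5}) = 0.189/0.590 = 0.3203.

0.3203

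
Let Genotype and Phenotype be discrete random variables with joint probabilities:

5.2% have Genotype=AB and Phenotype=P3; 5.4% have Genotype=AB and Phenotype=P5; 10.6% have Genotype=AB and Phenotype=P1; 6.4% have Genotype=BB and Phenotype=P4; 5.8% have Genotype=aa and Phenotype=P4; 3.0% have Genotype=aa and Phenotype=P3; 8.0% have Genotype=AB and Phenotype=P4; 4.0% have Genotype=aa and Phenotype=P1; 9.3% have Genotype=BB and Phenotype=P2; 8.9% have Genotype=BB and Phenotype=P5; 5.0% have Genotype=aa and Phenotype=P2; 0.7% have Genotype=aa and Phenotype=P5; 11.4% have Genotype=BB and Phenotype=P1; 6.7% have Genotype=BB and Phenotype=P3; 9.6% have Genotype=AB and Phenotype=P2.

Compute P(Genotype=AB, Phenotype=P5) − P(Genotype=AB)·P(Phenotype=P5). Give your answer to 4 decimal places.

-0.0042

P(Genotype=AB) = 0.106 + 0.096 + 0.052 + 0.080 + 0.054 = 0.388.
P(Phenotype=P5) = 0.007 + 0.054 + 0.089 = 0.150.
P(Genotype=AB, Phenotype=P5) − P(Genotype=AB)P(Phenotype=P5) = 0.054 − 0.388×0.150 = -0.0042.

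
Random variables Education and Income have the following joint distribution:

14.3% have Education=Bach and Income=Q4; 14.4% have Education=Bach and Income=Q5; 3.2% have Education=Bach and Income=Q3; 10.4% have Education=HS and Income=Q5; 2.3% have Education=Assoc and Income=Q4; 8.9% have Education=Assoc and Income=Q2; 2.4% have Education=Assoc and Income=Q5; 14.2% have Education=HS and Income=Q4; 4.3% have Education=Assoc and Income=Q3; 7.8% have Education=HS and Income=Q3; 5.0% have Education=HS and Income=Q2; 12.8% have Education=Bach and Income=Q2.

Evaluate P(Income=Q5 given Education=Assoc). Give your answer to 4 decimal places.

P(Education=Assoc) = 0.089 + 0.043 + 0.023 + 0.024 = 0.179.
P(Income=Q5 | Education=Assoc) = 0.024/0.179 = 0.1341.

0.1341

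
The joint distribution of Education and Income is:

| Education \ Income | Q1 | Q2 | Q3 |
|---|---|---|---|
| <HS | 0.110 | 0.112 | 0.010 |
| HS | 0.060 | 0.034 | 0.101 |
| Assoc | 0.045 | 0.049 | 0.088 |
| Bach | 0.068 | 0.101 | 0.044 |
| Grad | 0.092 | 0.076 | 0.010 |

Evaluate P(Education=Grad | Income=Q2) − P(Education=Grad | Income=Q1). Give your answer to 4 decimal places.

-0.0410

P(Income=Q2) = 0.112 + 0.034 + 0.049 + 0.101 + 0.076 = 0.372; P(Education=Grad | Income=Q2) = 0.076/0.372 = 0.20430.
P(Income=Q1) = 0.110 + 0.060 + 0.045 + 0.068 + 0.092 = 0.375; P(Education=Grad | Income=Q1) = 0.092/0.375 = 0.24533.
Difference = -0.0410.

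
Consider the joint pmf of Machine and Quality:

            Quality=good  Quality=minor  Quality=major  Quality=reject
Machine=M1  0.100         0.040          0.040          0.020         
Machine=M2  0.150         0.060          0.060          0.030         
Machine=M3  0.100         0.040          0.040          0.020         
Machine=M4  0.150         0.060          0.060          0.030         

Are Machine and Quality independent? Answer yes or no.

yes

Every cell satisfies P(Machine,Quality) = P(Machine)·P(Quality). For instance P(Machine=M4) = 0.300, P(Quality=minor) = 0.200, and 0.300×0.200 = 0.060 matches the joint entry. So Machine and Quality are independent.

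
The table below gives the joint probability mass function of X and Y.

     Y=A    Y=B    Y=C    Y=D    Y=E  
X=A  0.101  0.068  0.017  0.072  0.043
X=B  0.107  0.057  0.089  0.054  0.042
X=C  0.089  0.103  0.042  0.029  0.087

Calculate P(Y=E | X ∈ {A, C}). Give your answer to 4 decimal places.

0.1997

P(X=A) = 0.101 + 0.068 + 0.017 + 0.072 + 0.043 = 0.301.
P(X=C) = 0.089 + 0.103 + 0.042 + 0.029 + 0.087 = 0.350.
P(X ∈ {A, C}) = 0.301 + 0.350 = 0.651; P(Y=E, X ∈ {A, C}) = 0.043 + 0.087 = 0.130.
P(Y=E | X ∈ {A, C}) = 0.130/0.651 = 0.1997.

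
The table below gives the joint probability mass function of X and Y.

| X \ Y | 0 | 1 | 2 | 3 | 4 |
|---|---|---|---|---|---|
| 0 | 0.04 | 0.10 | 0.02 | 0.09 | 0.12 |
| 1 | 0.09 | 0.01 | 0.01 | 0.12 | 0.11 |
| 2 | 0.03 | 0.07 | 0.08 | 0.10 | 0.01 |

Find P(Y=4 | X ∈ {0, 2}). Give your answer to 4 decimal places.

0.1970

P(X=0) = 0.04 + 0.10 + 0.02 + 0.09 + 0.12 = 0.37.
P(X=2) = 0.03 + 0.07 + 0.08 + 0.10 + 0.01 = 0.29.
P(X ∈ {0, 2}) = 0.37 + 0.29 = 0.66; P(Y=4, X ∈ {0, 2}) = 0.12 + 0.01 = 0.13.
P(Y=4 | X ∈ {0, 2}) = 0.13/0.66 = 0.1970.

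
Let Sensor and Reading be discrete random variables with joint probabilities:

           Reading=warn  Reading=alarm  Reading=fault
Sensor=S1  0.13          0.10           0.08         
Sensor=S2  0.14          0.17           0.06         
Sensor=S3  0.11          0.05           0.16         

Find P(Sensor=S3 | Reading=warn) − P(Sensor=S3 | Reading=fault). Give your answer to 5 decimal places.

-0.24386

P(Reading=warn) = 0.13 + 0.14 + 0.11 = 0.38; P(Sensor=S3 | Reading=warn) = 0.11/0.38 = 0.289474.
P(Reading=fault) = 0.08 + 0.06 + 0.16 = 0.30; P(Sensor=S3 | Reading=fault) = 0.16/0.30 = 0.533333.
Difference = -0.24386.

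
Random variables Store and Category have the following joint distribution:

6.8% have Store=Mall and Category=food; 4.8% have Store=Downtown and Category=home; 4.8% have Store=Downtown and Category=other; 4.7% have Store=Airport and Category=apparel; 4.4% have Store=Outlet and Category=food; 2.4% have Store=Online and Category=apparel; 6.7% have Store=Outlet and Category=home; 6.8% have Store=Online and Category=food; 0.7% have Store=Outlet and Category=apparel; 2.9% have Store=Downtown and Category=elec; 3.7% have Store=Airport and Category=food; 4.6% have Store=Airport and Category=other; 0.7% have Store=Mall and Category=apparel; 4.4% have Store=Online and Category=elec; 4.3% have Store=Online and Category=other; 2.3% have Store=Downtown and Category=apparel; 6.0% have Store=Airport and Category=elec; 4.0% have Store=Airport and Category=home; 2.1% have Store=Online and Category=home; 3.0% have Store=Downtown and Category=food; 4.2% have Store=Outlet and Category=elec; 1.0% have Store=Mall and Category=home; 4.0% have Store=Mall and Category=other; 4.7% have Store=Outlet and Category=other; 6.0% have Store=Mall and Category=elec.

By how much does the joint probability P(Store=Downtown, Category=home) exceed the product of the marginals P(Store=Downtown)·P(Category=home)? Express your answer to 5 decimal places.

P(Store=Downtown) = 0.030 + 0.023 + 0.029 + 0.048 + 0.048 = 0.178.
P(Category=home) = 0.048 + 0.010 + 0.040 + 0.067 + 0.021 = 0.186.
P(Store=Downtown, Category=home) − P(Store=Downtown)P(Category=home) = 0.048 − 0.178×0.186 = 0.01489.

0.01489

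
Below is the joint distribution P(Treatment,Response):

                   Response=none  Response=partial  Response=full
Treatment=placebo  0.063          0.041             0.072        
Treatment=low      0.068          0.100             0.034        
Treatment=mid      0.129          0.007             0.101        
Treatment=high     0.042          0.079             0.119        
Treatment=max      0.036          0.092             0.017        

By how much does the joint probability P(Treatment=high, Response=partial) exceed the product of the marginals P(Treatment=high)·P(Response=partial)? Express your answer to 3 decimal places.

0.002

P(Treatment=high) = 0.042 + 0.079 + 0.119 = 0.240.
P(Response=partial) = 0.041 + 0.100 + 0.007 + 0.079 + 0.092 = 0.319.
P(Treatment=high, Response=partial) − P(Treatment=high)P(Response=partial) = 0.079 − 0.240×0.319 = 0.002.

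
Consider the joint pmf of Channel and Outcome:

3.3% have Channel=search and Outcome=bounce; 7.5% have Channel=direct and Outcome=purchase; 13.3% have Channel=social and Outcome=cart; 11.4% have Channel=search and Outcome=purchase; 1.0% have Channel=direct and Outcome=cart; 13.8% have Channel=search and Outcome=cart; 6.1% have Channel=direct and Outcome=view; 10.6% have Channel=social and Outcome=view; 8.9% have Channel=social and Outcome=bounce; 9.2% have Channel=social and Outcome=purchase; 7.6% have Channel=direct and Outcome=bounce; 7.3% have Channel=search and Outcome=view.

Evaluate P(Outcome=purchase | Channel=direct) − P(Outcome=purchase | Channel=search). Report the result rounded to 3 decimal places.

P(Channel=direct) = 0.076 + 0.061 + 0.010 + 0.075 = 0.222; P(Outcome=purchase | Channel=direct) = 0.075/0.222 = 0.3378.
P(Channel=search) = 0.033 + 0.073 + 0.138 + 0.114 = 0.358; P(Outcome=purchase | Channel=search) = 0.114/0.358 = 0.3184.
Difference = 0.019.

0.019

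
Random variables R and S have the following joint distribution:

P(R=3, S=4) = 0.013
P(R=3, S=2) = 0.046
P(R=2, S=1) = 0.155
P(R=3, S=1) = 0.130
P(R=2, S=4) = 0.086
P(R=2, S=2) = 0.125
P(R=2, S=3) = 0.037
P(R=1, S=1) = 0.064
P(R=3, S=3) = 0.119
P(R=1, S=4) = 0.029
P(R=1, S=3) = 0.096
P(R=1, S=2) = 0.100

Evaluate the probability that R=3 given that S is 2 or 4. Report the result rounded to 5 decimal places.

0.14787

P(S=2) = 0.100 + 0.125 + 0.046 = 0.271.
P(S=4) = 0.029 + 0.086 + 0.013 = 0.128.
P(S ∈ {2, 4}) = 0.271 + 0.128 = 0.399; P(R=3, S ∈ {2, 4}) = 0.046 + 0.013 = 0.059.
P(R=3 | S ∈ {2, 4}) = 0.059/0.399 = 0.14787.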